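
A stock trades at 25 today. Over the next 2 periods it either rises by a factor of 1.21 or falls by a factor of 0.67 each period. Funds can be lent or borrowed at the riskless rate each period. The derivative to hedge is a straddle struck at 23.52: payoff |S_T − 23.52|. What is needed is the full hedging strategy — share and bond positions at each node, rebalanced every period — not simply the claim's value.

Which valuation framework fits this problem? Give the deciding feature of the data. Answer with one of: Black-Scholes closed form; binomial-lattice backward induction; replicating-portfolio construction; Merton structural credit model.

framework: replicating-portfolio construction

Key observation: the mandate to exhibit the hedge at every date and state singles out the replicating-portfolio construction on the 2-period tree with factors 1.21 and 0.67 from 25.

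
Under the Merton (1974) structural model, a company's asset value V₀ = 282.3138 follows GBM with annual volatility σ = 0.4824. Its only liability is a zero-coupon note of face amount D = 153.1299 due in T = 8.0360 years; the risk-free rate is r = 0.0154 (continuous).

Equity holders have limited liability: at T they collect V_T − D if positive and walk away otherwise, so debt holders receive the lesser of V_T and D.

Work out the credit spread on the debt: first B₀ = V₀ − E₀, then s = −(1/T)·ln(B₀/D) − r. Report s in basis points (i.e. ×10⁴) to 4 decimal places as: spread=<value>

Equity is a call on the firm's assets struck at D = 153.1299:
d₁ = [ln(V₀/D) + (r + σ²/2)T] / (σ√T)
   = [ln(282.3138/153.1299) + (0.0154 + 0.5·0.4824²)·8.0360] / (0.4824·√8.0360)
   = [0.611733 + 1.058782] / 1.367500 = 1.221583
d₂ = d₁ − σ√T = 1.221583 − 1.367500 = -0.145916
N(d₁) = 0.889067,  N(d₂) = 0.441994,  e^(−rT) = 0.883597
E₀ = V₀·N(d₁) − D·e^(−rT)·N(d₂)
   = 282.3138·0.889067 − 153.1299·0.883597·0.441994 = 191.191996
B₀ = V₀ − E₀ = 282.3138 − 191.191996 = 91.121804
spread = −(1/T)·ln(B₀/D) − r = −(1/8.0360)·ln(91.121804/153.1299) − 0.0154 = 0.04919550
in basis points: 0.04919550 × 10⁴ = 491.9550 bp

spread=491.9550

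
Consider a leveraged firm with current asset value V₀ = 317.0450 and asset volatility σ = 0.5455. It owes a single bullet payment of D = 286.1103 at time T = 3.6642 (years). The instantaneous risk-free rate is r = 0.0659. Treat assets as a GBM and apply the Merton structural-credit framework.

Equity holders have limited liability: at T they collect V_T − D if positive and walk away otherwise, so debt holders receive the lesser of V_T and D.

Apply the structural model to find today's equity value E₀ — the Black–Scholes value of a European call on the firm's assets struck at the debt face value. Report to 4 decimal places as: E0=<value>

Work the structural quantities from V₀ = 317.0450 against face 286.1103:
d₁ = [ln(V₀/D) + (r + σ²/2)T] / (σ√T)
   = [ln(317.0450/286.1103) + (0.0659 + 0.5·0.5455²)·3.6642] / (0.5455·√3.6642)
   = [0.102666 + 0.786649] / 1.044202 = 0.851670
d₂ = d₁ − σ√T = 0.851670 − 1.044202 = -0.192531
N(d₁) = 0.802801,  N(d₂) = 0.423663,  e^(−rT) = 0.785472
E₀ = V₀·N(d₁) − D·e^(−rT)·N(d₂)
   = 317.0450·0.802801 − 286.1103·0.785472·0.423663 = 159.313729

E0=159.3137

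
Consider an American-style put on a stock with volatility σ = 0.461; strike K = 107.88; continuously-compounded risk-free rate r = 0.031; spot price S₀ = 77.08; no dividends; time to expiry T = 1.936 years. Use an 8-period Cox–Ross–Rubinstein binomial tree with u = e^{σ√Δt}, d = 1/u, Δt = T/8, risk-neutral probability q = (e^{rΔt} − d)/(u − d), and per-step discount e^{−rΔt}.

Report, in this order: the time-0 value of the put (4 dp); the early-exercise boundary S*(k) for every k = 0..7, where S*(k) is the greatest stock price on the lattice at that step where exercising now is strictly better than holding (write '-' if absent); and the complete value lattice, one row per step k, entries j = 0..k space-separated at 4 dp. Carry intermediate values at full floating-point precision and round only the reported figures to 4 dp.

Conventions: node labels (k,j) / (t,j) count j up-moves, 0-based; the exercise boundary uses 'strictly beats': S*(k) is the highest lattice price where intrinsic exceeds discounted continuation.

price = 38.4761
boundary = - - 48.9735 39.0365 48.9735 61.4400 48.9735 61.4400
tree:
38.4761
48.3421 27.5244
58.9065 36.7322 17.1660
68.8435 47.4001 24.8107 8.4732
76.7642 58.9065 34.6689 13.6444 2.5414
83.0778 68.8435 46.4400 21.4187 4.7418 0.0000
88.1103 76.7642 58.9065 32.4266 8.8473 0.0000 0.0000
92.1217 83.0778 68.8435 46.4400 16.5075 0.0000 0.0000 0.0000
95.3191 88.1103 76.7642 58.9065 30.8000 0.0000 0.0000 0.0000 0.0000

Δt=0.24200  u=1.25456  d=0.79709  q=0.46001  discount=0.99253
step 8 (expiry): payoffs max(K−S,0) = 95.3191 88.1103 76.7642 58.9065 30.8000 0.0000 0.0000 0.0000 0.0000
step 7: (k=7,j=0): S=15.7583, K−S=92.1217, hold=91.3154 ⇒ V=92.1217 exercise | (k=7,j=1): S=24.8022, K−S=83.0778, hold=82.2715 ⇒ V=83.0778 exercise | (k=7,j=2): S=39.0365, K−S=68.8435, hold=68.0372 ⇒ V=68.8435 exercise | (k=7,j=3): S=61.4400, K−S=46.4400, hold=45.6337 ⇒ V=46.4400 exercise | (k=7,j=4): S=96.7012, K−S=11.1788, hold=16.5075 ⇒ V=16.5075 continue | (k=7,j=5): S=152.1992, K−S=0.0000, hold=0.0000 ⇒ V=0.0000 continue | (k=7,j=6): S=239.5480, K−S=0.0000, hold=0.0000 ⇒ V=0.0000 continue | (k=7,j=7): S=377.0274, K−S=0.0000, hold=0.0000 ⇒ V=0.0000 continue  boundary S*=61.4400
step 6: (k=6,j=0): S=19.7697, K−S=88.1103, hold=87.3040 ⇒ V=88.1103 exercise | (k=6,j=1): S=31.1158, K−S=76.7642, hold=75.9579 ⇒ V=76.7642 exercise | (k=6,j=2): S=48.9735, K−S=58.9065, hold=58.1002 ⇒ V=58.9065 exercise | (k=6,j=3): S=77.0800, K−S=30.8000, hold=32.4266 ⇒ V=32.4266 continue | (k=6,j=4): S=121.3171, K−S=0.0000, hold=8.8473 ⇒ V=8.8473 continue | (k=6,j=5): S=190.9424, K−S=0.0000, hold=0.0000 ⇒ V=0.0000 continue | (k=6,j=6): S=300.5265, K−S=0.0000, hold=0.0000 ⇒ V=0.0000 continue  boundary S*=48.9735
step 5: (k=5,j=0): S=24.8022, K−S=83.0778, hold=82.2715 ⇒ V=83.0778 exercise | (k=5,j=1): S=39.0365, K−S=68.8435, hold=68.0372 ⇒ V=68.8435 exercise | (k=5,j=2): S=61.4400, K−S=46.4400, hold=46.3763 ⇒ V=46.4400 exercise | (k=5,j=3): S=96.7012, K−S=11.1788, hold=21.4187 ⇒ V=21.4187 continue | (k=5,j=4): S=152.1992, K−S=0.0000, hold=4.7418 ⇒ V=4.7418 continue | (k=5,j=5): S=239.5480, K−S=0.0000, hold=0.0000 ⇒ V=0.0000 continue  boundary S*=61.4400
step 4: (k=4,j=0): S=31.1158, K−S=76.7642, hold=75.9579 ⇒ V=76.7642 exercise | (k=4,j=1): S=48.9735, K−S=58.9065, hold=58.1002 ⇒ V=58.9065 exercise | (k=4,j=2): S=77.0800, K−S=30.8000, hold=34.6689 ⇒ V=34.6689 continue | (k=4,j=3): S=121.3171, K−S=0.0000, hold=13.6444 ⇒ V=13.6444 continue | (k=4,j=4): S=190.9424, K−S=0.0000, hold=2.5414 ⇒ V=2.5414 continue  boundary S*=48.9735
step 3: (k=3,j=0): S=39.0365, K−S=68.8435, hold=68.0372 ⇒ V=68.8435 exercise | (k=3,j=1): S=61.4400, K−S=46.4400, hold=47.4001 ⇒ V=47.4001 continue | (k=3,j=2): S=96.7012, K−S=11.1788, hold=24.8107 ⇒ V=24.8107 continue | (k=3,j=3): S=152.1992, K−S=0.0000, hold=8.4732 ⇒ V=8.4732 continue  boundary S*=39.0365
step 2: (k=2,j=0): S=48.9735, K−S=58.9065, hold=58.5386 ⇒ V=58.9065 exercise | (k=2,j=1): S=77.0800, K−S=30.8000, hold=36.7322 ⇒ V=36.7322 continue | (k=2,j=2): S=121.3171, K−S=0.0000, hold=17.1660 ⇒ V=17.1660 continue  boundary S*=48.9735
step 1: (k=1,j=0): S=61.4400, K−S=46.4400, hold=48.3421 ⇒ V=48.3421 continue | (k=1,j=1): S=96.7012, K−S=11.1788, hold=27.5244 ⇒ V=27.5244 continue  boundary S*=-
step 0: (k=0,j=0): S=77.0800, K−S=30.8000, hold=38.4761 ⇒ V=38.4761 continue  boundary S*=-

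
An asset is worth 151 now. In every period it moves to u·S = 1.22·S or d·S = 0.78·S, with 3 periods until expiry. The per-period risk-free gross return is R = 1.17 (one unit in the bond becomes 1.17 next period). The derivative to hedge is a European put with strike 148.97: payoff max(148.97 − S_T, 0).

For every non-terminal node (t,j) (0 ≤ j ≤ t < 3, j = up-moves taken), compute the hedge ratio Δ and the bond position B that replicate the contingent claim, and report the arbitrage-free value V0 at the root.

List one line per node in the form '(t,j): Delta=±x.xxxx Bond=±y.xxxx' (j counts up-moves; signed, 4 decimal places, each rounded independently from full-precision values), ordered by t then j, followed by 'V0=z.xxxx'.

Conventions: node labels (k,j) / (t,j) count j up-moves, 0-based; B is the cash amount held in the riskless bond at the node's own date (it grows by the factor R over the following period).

The replicating-portfolio and risk-neutral prices coincide; use p* = (1.17−0.78)/(1.22−0.78) = 0.8864 for the latter.
At maturity the claim pays: V(3,0)=77.3126, V(3,1)=36.8906, V(3,2)=0.0000, V(3,3)=0.0000
(2,0): S=91.8684. Δ = (V_up−V_dn)/(S_up−S_dn) = (36.8906−77.3126)/(112.0794−71.6574) = -1.0000. V = [p*·36.8906 + (1−p*)·77.3126]/1.17 = 35.4564. B = V − Δ·S = 127.3248.
(2,1): S=143.6916. Δ = (V_up−V_dn)/(S_up−S_dn) = (0.0000−36.8906)/(175.3038−112.0794) = -0.5835. V = [p*·0.0000 + (1−p*)·36.8906]/1.17 = 3.5830. B = V − Δ·S = 87.4252.
(2,2): S=224.7484. Δ = (V_up−V_dn)/(S_up−S_dn) = (0.0000−0.0000)/(274.1930−175.3038) = 0.0000. V = [p*·0.0000 + (1−p*)·0.0000]/1.17 = 0.0000. B = V − Δ·S = 0.0000.
(1,0): S=117.7800. Δ = (V_up−V_dn)/(S_up−S_dn) = (3.5830−35.4564)/(143.6916−91.8684) = -0.6150. V = [p*·3.5830 + (1−p*)·35.4564]/1.17 = 6.1581. B = V − Δ·S = 78.5976.
(1,1): S=184.2200. Δ = (V_up−V_dn)/(S_up−S_dn) = (0.0000−3.5830)/(224.7484−143.6916) = -0.0442. V = [p*·0.0000 + (1−p*)·3.5830]/1.17 = 0.3480. B = V − Δ·S = 8.4912.
(0,0): S=151.0000. Δ = (V_up−V_dn)/(S_up−S_dn) = (0.3480−6.1581)/(184.2200−117.7800) = -0.0874. V = [p*·0.3480 + (1−p*)·6.1581]/1.17 = 0.8617. B = V − Δ·S = 14.0665.
Verification: the root portfolio costs Δ(0,0)·S0 + B(0,0) = 0.8617, matching V0.

(0,0): Delta=-0.0874 Bond=14.0665
(1,0): Delta=-0.6150 Bond=78.5976
(1,1): Delta=-0.0442 Bond=8.4912
(2,0): Delta=-1.0000 Bond=127.3248
(2,1): Delta=-0.5835 Bond=87.4252
(2,2): Delta=0.0000 Bond=0.0000
V0=0.8617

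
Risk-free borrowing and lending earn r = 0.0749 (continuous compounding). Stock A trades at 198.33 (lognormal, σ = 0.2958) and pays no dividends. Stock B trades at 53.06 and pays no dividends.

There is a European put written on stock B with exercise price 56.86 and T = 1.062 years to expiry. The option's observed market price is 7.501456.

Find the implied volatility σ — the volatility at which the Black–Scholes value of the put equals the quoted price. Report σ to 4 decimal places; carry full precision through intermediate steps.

sigma = 0.3602

At σ = 0.3602 the Black–Scholes value reproduces the quote:
σ√T = 0.3602·√1.062 = 0.371198
d₁ = (ln(S/K) + (r+σ²/2)T) / (σ√T) = (ln(53.06/56.86) + (0.0749+0.3602²/2)·1.062) / 0.371198 = (-0.069169 + 0.148438) / 0.371198 = 0.213549
d₂ = d₁ − σ√T = 0.213549 − 0.371198 = -0.157649
e^{−rT} = 0.923538
N(−d₁) = 0.415449,  N(−d₂) = 0.562633
V = K·e^{−rT}·N(−d₂) − S·N(−d₁) = 29.545195 − 22.043739 = 7.501456 (the quoted price), and the Black–Scholes price is strictly increasing in σ, so σ is unique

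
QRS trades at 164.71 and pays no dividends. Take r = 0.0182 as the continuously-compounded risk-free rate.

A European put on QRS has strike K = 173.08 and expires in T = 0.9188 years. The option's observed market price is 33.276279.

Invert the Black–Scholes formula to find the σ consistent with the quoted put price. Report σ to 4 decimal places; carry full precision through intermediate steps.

At σ = 0.4797 the Black–Scholes value reproduces the quote:
σ√T = 0.4797·√0.9188 = 0.459812
d₁ = (ln(S/K) + (r+σ²/2)T) / (σ√T) = (ln(164.71/173.08) + (0.0182+0.4797²/2)·0.9188) / 0.459812 = (-0.049568 + 0.122436) / 0.459812 = 0.158474
d₂ = d₁ − σ√T = 0.158474 − 0.459812 = -0.301338
e^{−rT} = 0.983417
N(−d₁) = 0.437042,  N(−d₂) = 0.618422
V = K·e^{−rT}·N(−d₂) − S·N(−d₁) = 105.261429 − 71.985151 = 33.276279 (the quoted price), and the Black–Scholes price is strictly increasing in σ, so σ is unique

sigma = 0.4797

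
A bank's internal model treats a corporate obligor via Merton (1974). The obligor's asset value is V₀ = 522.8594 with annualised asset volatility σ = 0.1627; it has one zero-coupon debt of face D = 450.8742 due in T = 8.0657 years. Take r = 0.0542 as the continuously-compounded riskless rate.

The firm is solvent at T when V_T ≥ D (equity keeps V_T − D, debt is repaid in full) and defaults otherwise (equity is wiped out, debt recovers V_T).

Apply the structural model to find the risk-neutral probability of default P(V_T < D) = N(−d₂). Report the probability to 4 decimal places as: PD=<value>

PD=0.1502

Apply the equity-as-call identities (strike 450.8742, horizon 8.0657 years):
d₁ = [ln(V₀/D) + (r + σ²/2)T] / (σ√T)
   = [ln(522.8594/450.8742) + (0.0542 + 0.5·0.1627²)·8.0657] / (0.1627·√8.0657)
   = [0.148124 + 0.543916] / 0.462071 = 1.497692
d₂ = d₁ − σ√T = 1.497692 − 0.462071 = 1.035621
risk-neutral PD = N(−d₂) = N(-1.035621) = 0.150189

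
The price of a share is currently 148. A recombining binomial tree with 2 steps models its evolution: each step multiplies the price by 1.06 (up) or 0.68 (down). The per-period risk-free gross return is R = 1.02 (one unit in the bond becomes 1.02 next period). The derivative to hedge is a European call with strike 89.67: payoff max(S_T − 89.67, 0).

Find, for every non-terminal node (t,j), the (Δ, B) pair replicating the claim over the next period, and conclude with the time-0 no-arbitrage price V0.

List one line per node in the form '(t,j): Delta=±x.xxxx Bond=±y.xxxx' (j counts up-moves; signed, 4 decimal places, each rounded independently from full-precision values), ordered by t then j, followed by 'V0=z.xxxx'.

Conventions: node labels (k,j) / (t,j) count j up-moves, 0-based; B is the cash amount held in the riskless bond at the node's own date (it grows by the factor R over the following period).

No-arbitrage ⇒ martingale measure with p* = (R−d)/(u−d) = 0.8947.
Payoffs at expiry: V(2,0)=0.0000, V(2,1)=17.0084, V(2,2)=76.6228
Node (1,0) S=100.6400: V=(p*·17.0084+(1−p*)·0.0000)/1.02=14.9196; Δ=(17.0084−0.0000)/(106.6784−68.4352)=0.4447; B=V−Δ·S=-29.8393
Node (1,1) S=156.8800: V=(p*·76.6228+(1−p*)·17.0084)/1.02=68.9682; Δ=(76.6228−17.0084)/(166.2928−106.6784)=1.0000; B=V−Δ·S=-87.9118
Node (0,0) S=148.0000: V=(p*·68.9682+(1−p*)·14.9196)/1.02=62.0381; Δ=(68.9682−14.9196)/(156.8800−100.6400)=0.9610; B=V−Δ·S=-80.1950
Check: Δ(0,0)·S0 + B(0,0) = 62.0381 = V0.

(0,0): Delta=0.9610 Bond=-80.1950
(1,0): Delta=0.4447 Bond=-29.8393
(1,1): Delta=1.0000 Bond=-87.9118
V0=62.0381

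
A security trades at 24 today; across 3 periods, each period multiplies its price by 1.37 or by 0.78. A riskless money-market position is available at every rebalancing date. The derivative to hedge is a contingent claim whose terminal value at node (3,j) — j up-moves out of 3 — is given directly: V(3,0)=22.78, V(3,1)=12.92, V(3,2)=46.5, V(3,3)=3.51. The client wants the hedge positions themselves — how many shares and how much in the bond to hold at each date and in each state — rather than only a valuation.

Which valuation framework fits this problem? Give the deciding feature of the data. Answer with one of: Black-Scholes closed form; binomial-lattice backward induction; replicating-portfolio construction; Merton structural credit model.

framework: replicating-portfolio construction

Key observation: a price alone would not answer the question — the per-node share/bond construction on the spot-24, 1.37/0.78 tree is required, and only the replicating-portfolio method yields it.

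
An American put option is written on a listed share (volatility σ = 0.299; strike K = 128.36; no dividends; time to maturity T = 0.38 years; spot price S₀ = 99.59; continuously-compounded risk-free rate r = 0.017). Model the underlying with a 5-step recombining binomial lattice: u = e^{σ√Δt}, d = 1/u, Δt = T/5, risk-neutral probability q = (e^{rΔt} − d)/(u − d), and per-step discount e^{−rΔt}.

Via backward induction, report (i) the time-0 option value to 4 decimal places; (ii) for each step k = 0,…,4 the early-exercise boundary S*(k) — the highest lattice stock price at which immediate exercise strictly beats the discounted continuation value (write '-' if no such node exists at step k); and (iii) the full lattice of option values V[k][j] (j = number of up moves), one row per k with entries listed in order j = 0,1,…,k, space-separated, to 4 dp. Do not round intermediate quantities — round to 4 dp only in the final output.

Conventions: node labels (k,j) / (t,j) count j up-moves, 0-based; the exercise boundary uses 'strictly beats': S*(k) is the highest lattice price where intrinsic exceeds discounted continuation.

Δt=0.07600, u=1.08592, d=0.92088, q=0.48724, disc=e^(-rΔt)=0.99871
k=5 terminal: V=max(K-S,0) → 62.4086 50.5884 36.6498 20.2131 0.8305 0.0000
k=4: j=0 S=71.6181 intr=56.7419 cont=56.5762 V=56.7419[EX]; j=1 S=84.4538 intr=43.9062 cont=43.7405 V=43.9062[EX]; j=2 S=99.5900 intr=28.7700 cont=28.6043 V=28.7700[EX]; j=3 S=117.4390 intr=10.9210 cont=10.7553 V=10.9210[EX]; j=4 S=138.4870 intr=0.0000 cont=0.4253 V=0.4253[hold]  S*(4)=117.4390
k=3: j=0 S=77.7716 intr=50.5884 cont=50.4227 V=50.5884[EX]; j=1 S=91.7102 intr=36.6498 cont=36.4841 V=36.6498[EX]; j=2 S=108.1469 intr=20.2131 cont=20.0474 V=20.2131[EX]; j=3 S=127.5295 intr=0.8305 cont=5.7996 V=5.7996[hold]  S*(3)=108.1469
k=2: j=0 S=84.4538 intr=43.9062 cont=43.7405 V=43.9062[EX]; j=1 S=99.5900 intr=28.7700 cont=28.6043 V=28.7700[EX]; j=2 S=117.4390 intr=10.9210 cont=13.1733 V=13.1733[hold]  S*(2)=99.5900
k=1: j=0 S=91.7102 intr=36.6498 cont=36.4841 V=36.6498[EX]; j=1 S=108.1469 intr=20.2131 cont=21.1434 V=21.1434[hold]  S*(1)=91.7102
k=0: j=0 S=99.5900 intr=28.7700 cont=29.0569 V=29.0569[hold]  S*(0)=-

price = 29.0569
boundary = - 91.7102 99.5900 108.1469 117.4390
tree:
29.0569
36.6498 21.1434
43.9062 28.7700 13.1733
50.5884 36.6498 20.2131 5.7996
56.7419 43.9062 28.7700 10.9210 0.4253
62.4086 50.5884 36.6498 20.2131 0.8305 0.0000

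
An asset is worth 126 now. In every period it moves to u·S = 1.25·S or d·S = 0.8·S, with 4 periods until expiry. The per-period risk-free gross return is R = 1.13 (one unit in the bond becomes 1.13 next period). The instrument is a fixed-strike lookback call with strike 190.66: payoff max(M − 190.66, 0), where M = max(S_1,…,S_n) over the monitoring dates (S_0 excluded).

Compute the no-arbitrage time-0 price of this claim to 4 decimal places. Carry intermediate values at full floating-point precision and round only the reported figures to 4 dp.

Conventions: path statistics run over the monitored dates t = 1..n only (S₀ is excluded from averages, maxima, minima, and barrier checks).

Risk-neutral up-probability p* = (R−d)/(u−d) = (1.13−0.8)/(1.25−0.8) = 0.7333; the claim prices as the p*-weighted sum of path payoffs discounted by R^4.
Enumerate all 2^4 = 16 price paths (U = up ×1.25, D = down ×0.8); each path with k up-moves has probability p*^k·(1−p*)^(4−k).
DDDD: M=100.8000, payoff=0.0000, prob=0.005057
UDDD: M=157.5000, payoff=0.0000, prob=0.013906
DUDD: M=126.0000, payoff=0.0000, prob=0.013906
UUDD: M=196.8750, payoff=6.2150, prob=0.038242
DDUD: M=100.8000, payoff=0.0000, prob=0.013906
UDUD: M=157.5000, payoff=0.0000, prob=0.038242
DUUD: M=157.5000, payoff=0.0000, prob=0.038242
UUUD: M=246.0938, payoff=55.4338, prob=0.105165
DDDU: M=100.8000, payoff=0.0000, prob=0.013906
UDDU: M=157.5000, payoff=0.0000, prob=0.038242
DUDU: M=126.0000, payoff=0.0000, prob=0.038242
UUDU: M=196.8750, payoff=6.2150, prob=0.105165
DDUU: M=126.0000, payoff=0.0000, prob=0.038242
UDUU: M=196.8750, payoff=6.2150, prob=0.105165
DUUU: M=196.8750, payoff=6.2150, prob=0.105165
UUUU: M=307.6172, payoff=116.9572, prob=0.289205
Price = Σ prob·payoff / R^4 = 41.852794 / 1.630474 = 25.6691

price = 25.6691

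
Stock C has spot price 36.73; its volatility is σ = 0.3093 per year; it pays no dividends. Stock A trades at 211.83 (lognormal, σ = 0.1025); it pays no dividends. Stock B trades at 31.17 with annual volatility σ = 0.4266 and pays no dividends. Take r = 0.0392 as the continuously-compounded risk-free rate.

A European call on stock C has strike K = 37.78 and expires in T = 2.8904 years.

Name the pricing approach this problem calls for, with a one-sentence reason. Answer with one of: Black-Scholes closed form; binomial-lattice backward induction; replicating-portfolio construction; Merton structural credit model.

Key observation: a European-exercise option on stock C struck at 37.78 — a GBM underlying with constant parameters — admits an analytic price: the data contain no early exercise, no discrete tree, no debt structure.

framework: Black-Scholes closed form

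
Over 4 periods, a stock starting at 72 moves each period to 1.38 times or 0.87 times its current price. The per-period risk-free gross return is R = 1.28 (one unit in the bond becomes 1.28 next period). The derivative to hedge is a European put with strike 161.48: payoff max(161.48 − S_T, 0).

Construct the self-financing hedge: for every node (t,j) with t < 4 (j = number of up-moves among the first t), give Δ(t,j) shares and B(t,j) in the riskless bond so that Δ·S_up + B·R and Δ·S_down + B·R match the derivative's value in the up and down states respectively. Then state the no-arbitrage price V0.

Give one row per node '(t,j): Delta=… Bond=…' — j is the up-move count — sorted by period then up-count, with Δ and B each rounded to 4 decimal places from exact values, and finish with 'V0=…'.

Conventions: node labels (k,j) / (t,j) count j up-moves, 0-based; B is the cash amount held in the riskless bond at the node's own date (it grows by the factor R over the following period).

(0,0): Delta=-0.3334 Bond=28.1418
(1,0): Delta=-0.9612 Bond=75.3477
(1,1): Delta=-0.2369 Bond=26.4297
(2,0): Delta=-1.0000 Bond=98.5596
(2,1): Delta=-0.9552 Bond=95.9293
(2,2): Delta=-0.1264 Bond=18.6839
(3,0): Delta=-1.0000 Bond=126.1562
(3,1): Delta=-1.0000 Bond=126.1562
(3,2): Delta=-0.9483 Bond=121.9683
(3,3): Delta=0.0000 Bond=0.0000
V0=4.1380

Risk-neutral probability p* = (R−d)/(u−d) = (1.28−0.87)/(1.38−0.87) = 0.8039.
Terminal payoffs: V(4,0)=120.2314, V(4,1)=96.0511, V(4,2)=57.6963, V(4,3)=0.0000, V(4,4)=0.0000
(3,0): S=47.4122. Δ = (V_up−V_dn)/(S_up−S_dn) = (96.0511−120.2314)/(65.4289−41.2486) = -1.0000. V = [p*·96.0511 + (1−p*)·120.2314]/1.28 = 78.7440. B = V − Δ·S = 126.1562.
(3,1): S=75.2056. Δ = (V_up−V_dn)/(S_up−S_dn) = (57.6963−96.0511)/(103.7837−65.4289) = -1.0000. V = [p*·57.6963 + (1−p*)·96.0511]/1.28 = 50.9507. B = V − Δ·S = 126.1562.
(3,2): S=119.2916. Δ = (V_up−V_dn)/(S_up−S_dn) = (0.0000−57.6963)/(164.6224−103.7837) = -0.9483. V = [p*·0.0000 + (1−p*)·57.6963]/1.28 = 8.8383. B = V − Δ·S = 121.9683.
(3,3): S=189.2212. Δ = (V_up−V_dn)/(S_up−S_dn) = (0.0000−0.0000)/(261.1252−164.6224) = 0.0000. V = [p*·0.0000 + (1−p*)·0.0000]/1.28 = 0.0000. B = V − Δ·S = 0.0000.
(2,0): S=54.4968. Δ = (V_up−V_dn)/(S_up−S_dn) = (50.9507−78.7440)/(75.2056−47.4122) = -1.0000. V = [p*·50.9507 + (1−p*)·78.7440]/1.28 = 44.0628. B = V − Δ·S = 98.5596.
(2,1): S=86.4432. Δ = (V_up−V_dn)/(S_up−S_dn) = (8.8383−50.9507)/(119.2916−75.2056) = -0.9552. V = [p*·8.8383 + (1−p*)·50.9507]/1.28 = 13.3559. B = V − Δ·S = 95.9293.
(2,2): S=137.1168. Δ = (V_up−V_dn)/(S_up−S_dn) = (0.0000−8.8383)/(189.2212−119.2916) = -0.1264. V = [p*·0.0000 + (1−p*)·8.8383]/1.28 = 1.3539. B = V − Δ·S = 18.6839.
(1,0): S=62.6400. Δ = (V_up−V_dn)/(S_up−S_dn) = (13.3559−44.0628)/(86.4432−54.4968) = -0.9612. V = [p*·13.3559 + (1−p*)·44.0628]/1.28 = 15.1382. B = V − Δ·S = 75.3477.
(1,1): S=99.3600. Δ = (V_up−V_dn)/(S_up−S_dn) = (1.3539−13.3559)/(137.1168−86.4432) = -0.2369. V = [p*·1.3539 + (1−p*)·13.3559]/1.28 = 2.8963. B = V − Δ·S = 26.4297.
(0,0): S=72.0000. Δ = (V_up−V_dn)/(S_up−S_dn) = (2.8963−15.1382)/(99.3600−62.6400) = -0.3334. V = [p*·2.8963 + (1−p*)·15.1382]/1.28 = 4.1380. B = V − Δ·S = 28.1418.
As a check, the time-0 holding Δ(0,0)·S0 + B(0,0) comes to 4.1380 — exactly V0.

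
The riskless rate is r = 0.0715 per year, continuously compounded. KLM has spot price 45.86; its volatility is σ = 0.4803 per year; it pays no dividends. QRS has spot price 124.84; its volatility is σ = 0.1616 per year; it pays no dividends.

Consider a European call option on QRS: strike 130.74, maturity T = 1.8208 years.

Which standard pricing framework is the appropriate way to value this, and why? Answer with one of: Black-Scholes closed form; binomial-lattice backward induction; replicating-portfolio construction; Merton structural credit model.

Key observation: the instrument is a plain European call (strike 130.74) on a lognormal asset; the exact continuous-time formula applies directly.

framework: Black-Scholes closed form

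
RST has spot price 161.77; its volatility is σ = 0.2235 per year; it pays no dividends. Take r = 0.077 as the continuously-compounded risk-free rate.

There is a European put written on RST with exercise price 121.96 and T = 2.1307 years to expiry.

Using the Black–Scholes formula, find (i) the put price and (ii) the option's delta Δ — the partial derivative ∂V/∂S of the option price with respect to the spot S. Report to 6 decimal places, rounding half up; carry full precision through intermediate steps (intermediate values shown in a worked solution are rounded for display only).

price = 1.642164
Δ = -0.062776

σ√T = 0.2235·√2.1307 = 0.326241
d₁ = (ln(S/K) + (r+σ²/2)T) / (σ√T) = (ln(161.77/121.96) + (0.077+0.2235²/2)·2.1307) / 0.326241 = (0.282482 + 0.217281) / 0.326241 = 1.531882
d₂ = d₁ − σ√T = 1.531882 − 0.326241 = 1.205641
e^{−rT} = 0.848688
N(−d₁) = 0.062776,  N(−d₂) = 0.113978
Put price V = K·e^{−rT}·N(−d₂) − S·N(−d₁) = 11.797395 − 10.155231 = 1.642164
Δ = −N(−d₁) = -0.062776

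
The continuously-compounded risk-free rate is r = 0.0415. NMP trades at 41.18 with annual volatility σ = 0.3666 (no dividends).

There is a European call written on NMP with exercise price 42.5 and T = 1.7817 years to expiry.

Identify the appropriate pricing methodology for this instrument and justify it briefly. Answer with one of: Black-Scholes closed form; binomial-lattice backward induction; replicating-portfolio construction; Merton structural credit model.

Key observation: with NMP following a GBM at constant σ and r, the European call struck at 42.5 prices in closed form — nothing here needs a stepwise model or a balance sheet.

framework: Black-Scholes closed form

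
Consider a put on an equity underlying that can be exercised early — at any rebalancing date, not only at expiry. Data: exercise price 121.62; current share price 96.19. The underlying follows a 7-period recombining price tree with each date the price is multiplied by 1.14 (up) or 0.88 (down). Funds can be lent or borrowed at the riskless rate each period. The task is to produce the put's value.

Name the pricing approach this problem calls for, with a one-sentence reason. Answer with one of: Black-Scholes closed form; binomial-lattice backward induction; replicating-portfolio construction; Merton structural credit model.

framework: binomial-lattice backward induction

Key observation: the exercise right at every one of the 7 steps is what matters: each node needs max(121.62 − S, continuation), which only the stepwise tree valuation starting from spot 96.19 delivers.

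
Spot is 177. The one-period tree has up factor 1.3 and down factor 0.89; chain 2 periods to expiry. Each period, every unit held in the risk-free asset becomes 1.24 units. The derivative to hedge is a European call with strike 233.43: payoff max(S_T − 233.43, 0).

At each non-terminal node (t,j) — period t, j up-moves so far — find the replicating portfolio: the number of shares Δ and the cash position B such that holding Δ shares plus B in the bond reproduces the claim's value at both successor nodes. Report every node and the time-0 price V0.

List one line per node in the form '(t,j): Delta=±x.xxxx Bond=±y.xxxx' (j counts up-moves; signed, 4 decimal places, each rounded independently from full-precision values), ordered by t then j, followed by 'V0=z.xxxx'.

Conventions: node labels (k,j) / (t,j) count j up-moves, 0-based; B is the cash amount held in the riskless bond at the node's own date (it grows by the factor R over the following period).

Under the risk-neutral measure, an up-move has probability p* = (R−d)/(u−d) = 0.8537 and values discount at R = 1.24.
Terminal payoffs: V(2,0)=0.0000, V(2,1)=0.0000, V(2,2)=65.7000
Node (1,0) S=157.5300: V=(p*·0.0000+(1−p*)·0.0000)/1.24=0.0000; Δ=(0.0000−0.0000)/(204.7890−140.2017)=0.0000; B=V−Δ·S=0.0000
Node (1,1) S=230.1000: V=(p*·65.7000+(1−p*)·0.0000)/1.24=45.2301; Δ=(65.7000−0.0000)/(299.1300−204.7890)=0.6964; B=V−Δ·S=-115.0138
Node (0,0) S=177.0000: V=(p*·45.2301+(1−p*)·0.0000)/1.24=31.1380; Δ=(45.2301−0.0000)/(230.1000−157.5300)=0.6233; B=V−Δ·S=-79.1794
Check: Δ(0,0)·S0 + B(0,0) = 31.1380 = V0.

(0,0): Delta=0.6233 Bond=-79.1794
(1,0): Delta=0.0000 Bond=0.0000
(1,1): Delta=0.6964 Bond=-115.0138
V0=31.1380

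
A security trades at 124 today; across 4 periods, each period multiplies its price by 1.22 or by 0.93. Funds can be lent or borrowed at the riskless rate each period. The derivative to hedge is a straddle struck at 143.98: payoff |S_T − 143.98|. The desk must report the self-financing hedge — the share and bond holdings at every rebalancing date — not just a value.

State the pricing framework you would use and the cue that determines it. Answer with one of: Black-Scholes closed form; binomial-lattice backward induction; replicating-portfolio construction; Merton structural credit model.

Key observation: the task asks for the hedge itself — share and bond holdings at every node of the 4-period tree on spot 124 with factors 1.22/0.93 — which is exactly what the replicating-portfolio construction produces.

framework: replicating-portfolio construction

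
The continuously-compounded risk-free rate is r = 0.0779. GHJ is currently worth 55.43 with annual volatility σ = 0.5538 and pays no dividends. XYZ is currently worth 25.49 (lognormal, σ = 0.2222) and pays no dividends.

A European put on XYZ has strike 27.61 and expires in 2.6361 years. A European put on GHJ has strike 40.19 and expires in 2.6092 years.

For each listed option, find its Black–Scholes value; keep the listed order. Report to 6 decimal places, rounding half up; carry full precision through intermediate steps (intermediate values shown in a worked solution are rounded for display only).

price(XYZ put K=27.61) = 2.133984
price(GHJ put K=40.19) = 6.234239

[XYZ put K=27.61]
σ√T = 0.2222·√2.6361 = 0.360765
d₁ = (ln(S/K) + (r+σ²/2)T) / (σ√T) = (ln(25.49/27.61) + (0.0779+0.2222²/2)·2.6361) / 0.360765 = (-0.079892 + 0.270428) / 0.360765 = 0.528144
d₂ = d₁ − σ√T = 0.528144 − 0.360765 = 0.167379
e^{−rT} = 0.814360
N(−d₁) = 0.298700,  N(−d₂) = 0.433536
price = K·e^{−rT}·N(−d₂) − S·N(−d₁) = 9.747837 − 7.613852 = 2.133984
[GHJ put K=40.19]
σ√T = 0.5538·√2.6092 = 0.894554
d₁ = (ln(S/K) + (r+σ²/2)T) / (σ√T) = (ln(55.43/40.19) + (0.0779+0.5538²/2)·2.6092) / 0.894554 = (0.321503 + 0.603370) / 0.894554 = 1.033893
d₂ = d₁ − σ√T = 1.033893 − 0.894554 = 0.139339
e^{−rT} = 0.816069
N(−d₁) = 0.150593,  N(−d₂) = 0.444591
price = K·e^{−rT}·N(−d₂) − S·N(−d₁) = 14.581618 − 8.347379 = 6.234239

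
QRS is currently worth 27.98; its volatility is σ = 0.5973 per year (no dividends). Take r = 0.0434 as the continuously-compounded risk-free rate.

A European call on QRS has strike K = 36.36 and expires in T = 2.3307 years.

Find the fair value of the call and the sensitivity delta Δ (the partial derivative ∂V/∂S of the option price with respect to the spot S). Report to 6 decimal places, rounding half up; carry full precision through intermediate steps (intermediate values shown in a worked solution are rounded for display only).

σ√T = 0.5973·√2.3307 = 0.911876
d₁ = (ln(S/K) + (r+σ²/2)T) / (σ√T) = (ln(27.98/36.36) + (0.0434+0.5973²/2)·2.3307) / 0.911876 = (-0.261979 + 0.516911) / 0.911876 = 0.279569
d₂ = d₁ − σ√T = 0.279569 − 0.911876 = -0.632307
e^{−rT} = 0.903795
N(d₁) = 0.610096,  N(d₂) = 0.263593
Call price V = S·N(d₁) − K·e^{−rT}·N(d₂) = 17.070479 − 8.662195 = 8.408284
Δ = N(d₁) = 0.610096

price = 8.408284
Δ = 0.610096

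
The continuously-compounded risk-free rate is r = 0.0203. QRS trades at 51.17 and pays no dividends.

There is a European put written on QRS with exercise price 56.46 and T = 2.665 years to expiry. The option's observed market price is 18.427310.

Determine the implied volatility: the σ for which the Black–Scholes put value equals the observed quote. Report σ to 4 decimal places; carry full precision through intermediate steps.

sigma = 0.5214

At σ = 0.5214 the Black–Scholes value reproduces the quote:
σ√T = 0.5214·√2.665 = 0.851177
d₁ = (ln(S/K) + (r+σ²/2)T) / (σ√T) = (ln(51.17/56.46) + (0.0203+0.5214²/2)·2.665) / 0.851177 = (-0.098379 + 0.416350) / 0.851177 = 0.373567
d₂ = d₁ − σ√T = 0.373567 − 0.851177 = -0.477610
e^{−rT} = 0.947338
N(−d₁) = 0.354363,  N(−d₂) = 0.683536
V = K·e^{−rT}·N(−d₂) − S·N(−d₁) = 36.560082 − 18.132772 = 18.427310 (the observed quote) — the price is monotone increasing in volatility, hence this σ is the only solution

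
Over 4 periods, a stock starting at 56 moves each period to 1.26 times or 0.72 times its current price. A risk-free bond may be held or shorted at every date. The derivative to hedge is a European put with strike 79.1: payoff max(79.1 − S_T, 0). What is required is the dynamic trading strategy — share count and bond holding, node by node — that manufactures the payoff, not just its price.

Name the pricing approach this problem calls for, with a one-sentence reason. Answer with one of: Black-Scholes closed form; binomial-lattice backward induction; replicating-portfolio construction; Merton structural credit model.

Key observation: a price alone would not answer the question — the per-node share/bond construction on the spot-56, 1.26/0.72 tree is required, and only the replicating-portfolio method yields it.

framework: replicating-portfolio construction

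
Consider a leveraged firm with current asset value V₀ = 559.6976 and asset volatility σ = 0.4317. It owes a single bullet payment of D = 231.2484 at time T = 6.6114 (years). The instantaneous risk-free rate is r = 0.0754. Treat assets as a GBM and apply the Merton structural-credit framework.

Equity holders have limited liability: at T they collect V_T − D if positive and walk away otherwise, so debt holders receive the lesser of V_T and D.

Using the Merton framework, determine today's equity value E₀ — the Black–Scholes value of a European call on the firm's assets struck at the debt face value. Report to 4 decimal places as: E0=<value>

E0=433.5470

With assets at 559.6976 and a single debt payment of 231.2484 at 6.6114 years:
d₁ = [ln(V₀/D) + (r + σ²/2)T] / (σ√T)
   = [ln(559.6976/231.2484) + (0.0754 + 0.5·0.4317²)·6.6114] / (0.4317·√6.6114)
   = [0.883904 + 1.114566] / 1.110015 = 1.800400
d₂ = d₁ − σ√T = 1.800400 − 1.110015 = 0.690385
N(d₁) = 0.964101,  N(d₂) = 0.755024,  e^(−rT) = 0.607441
E₀ = V₀·N(d₁) − D·e^(−rT)·N(d₂)
   = 559.6976·0.964101 − 231.2484·0.607441·0.755024 = 433.547043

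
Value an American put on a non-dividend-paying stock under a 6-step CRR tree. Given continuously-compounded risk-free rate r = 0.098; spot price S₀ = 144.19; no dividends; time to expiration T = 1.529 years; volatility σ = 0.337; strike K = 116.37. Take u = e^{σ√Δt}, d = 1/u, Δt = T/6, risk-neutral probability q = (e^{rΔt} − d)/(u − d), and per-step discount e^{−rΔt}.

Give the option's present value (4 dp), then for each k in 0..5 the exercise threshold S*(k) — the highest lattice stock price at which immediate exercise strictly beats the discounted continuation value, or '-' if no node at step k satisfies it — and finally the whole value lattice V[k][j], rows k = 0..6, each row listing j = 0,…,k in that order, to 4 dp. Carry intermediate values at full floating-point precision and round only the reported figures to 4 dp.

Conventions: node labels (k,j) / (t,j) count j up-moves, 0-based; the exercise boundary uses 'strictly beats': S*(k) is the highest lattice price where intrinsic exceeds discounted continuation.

price = 6.3161
boundary = - - - 86.5540 73.0137 86.5540
tree:
6.3161
10.9377 2.5435
18.3947 4.8860 0.5999
29.8160 9.2040 1.3130 0.0000
43.3563 16.8836 2.8736 0.0000 0.0000
54.7783 29.8160 6.2892 0.0000 0.0000 0.0000
64.4136 43.3563 13.7647 0.0000 0.0000 0.0000 0.0000

params: Δt=0.25483 u=1.18545 d=0.84356 q=0.53154 e^(-rΔt)=0.97534
t_6 payoffs: 64.4136 43.3563 13.7647 0.0000 0.0000 0.0000 0.0000
t_5: node(5,0) S=61.5917 payoff=54.7783 vs cont=51.9081 → 54.7783 [stop]  node(5,1) S=86.5540 payoff=29.8160 vs cont=26.9458 → 29.8160 [stop]  node(5,2) S=121.6333 payoff=0.0000 vs cont=6.2892 → 6.2892 [wait]  node(5,3) S=170.9298 payoff=0.0000 vs cont=0.0000 → 0.0000 [wait]  node(5,4) S=240.2055 payoff=0.0000 vs cont=0.0000 → 0.0000 [wait]  node(5,5) S=337.5579 payoff=0.0000 vs cont=0.0000 → 0.0000 [wait]  ⇒ S*(5)=86.5540
t_4: node(4,0) S=73.0137 payoff=43.3563 vs cont=40.4861 → 43.3563 [stop]  node(4,1) S=102.6053 payoff=13.7647 vs cont=16.8836 → 16.8836 [wait]  node(4,2) S=144.1900 payoff=0.0000 vs cont=2.8736 → 2.8736 [wait]  node(4,3) S=202.6284 payoff=0.0000 vs cont=0.0000 → 0.0000 [wait]  node(4,4) S=284.7513 payoff=0.0000 vs cont=0.0000 → 0.0000 [wait]  ⇒ S*(4)=73.0137
t_3: node(3,0) S=86.5540 payoff=29.8160 vs cont=28.5627 → 29.8160 [stop]  node(3,1) S=121.6333 payoff=0.0000 vs cont=9.2040 → 9.2040 [wait]  node(3,2) S=170.9298 payoff=0.0000 vs cont=1.3130 → 1.3130 [wait]  node(3,3) S=240.2055 payoff=0.0000 vs cont=0.0000 → 0.0000 [wait]  ⇒ S*(3)=86.5540
t_2: node(2,0) S=102.6053 payoff=13.7647 vs cont=18.3947 → 18.3947 [wait]  node(2,1) S=144.1900 payoff=0.0000 vs cont=4.8860 → 4.8860 [wait]  node(2,2) S=202.6284 payoff=0.0000 vs cont=0.5999 → 0.5999 [wait]  ⇒ S*(2)=-
t_1: node(1,0) S=121.6333 payoff=0.0000 vs cont=10.9377 → 10.9377 [wait]  node(1,1) S=170.9298 payoff=0.0000 vs cont=2.5435 → 2.5435 [wait]  ⇒ S*(1)=-
t_0: node(0,0) S=144.1900 payoff=0.0000 vs cont=6.3161 → 6.3161 [wait]  ⇒ S*(0)=-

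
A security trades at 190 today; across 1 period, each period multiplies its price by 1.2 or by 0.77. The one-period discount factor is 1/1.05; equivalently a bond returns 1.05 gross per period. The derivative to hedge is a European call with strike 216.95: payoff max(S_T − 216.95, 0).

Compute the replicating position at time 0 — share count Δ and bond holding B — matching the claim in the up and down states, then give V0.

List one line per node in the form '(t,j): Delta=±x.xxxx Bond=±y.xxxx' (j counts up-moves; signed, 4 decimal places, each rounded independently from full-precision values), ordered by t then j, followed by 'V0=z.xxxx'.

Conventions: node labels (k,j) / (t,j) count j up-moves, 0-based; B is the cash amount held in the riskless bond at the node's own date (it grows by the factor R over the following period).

(0,0): Delta=0.1353 Bond=-18.8450
V0=6.8527

Since d<R<u, set p* = (R−d)/(u−d) = 0.6512; price each node as the discounted p*-expectation of its children.
Expiry values: V(1,0)=0.0000, V(1,1)=11.0500
(0,0): S=190.0000. Δ = (V_up−V_dn)/(S_up−S_dn) = (11.0500−0.0000)/(228.0000−146.3000) = 0.1353. V = [p*·11.0500 + (1−p*)·0.0000]/1.05 = 6.8527. B = V − Δ·S = -18.8450.
Verification: the root portfolio costs Δ(0,0)·S0 + B(0,0) = 6.8527, matching V0.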